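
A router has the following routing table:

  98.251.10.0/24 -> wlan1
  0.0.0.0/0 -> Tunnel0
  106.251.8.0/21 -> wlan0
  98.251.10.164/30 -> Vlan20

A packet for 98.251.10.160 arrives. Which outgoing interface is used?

wlan1

Routes whose prefix contains 98.251.10.160:
  0.0.0.0/0 (default, matches everything) -> Tunnel0
  98.251.10.0/24 (98.251.10.0 - 98.251.10.255) -> wlan1
More-specific entries that do NOT match:
  98.251.10.164/30 (98.251.10.164 - 98.251.10.167) does not contain 98.251.10.160
Longest matching prefix is /24 -> interface wlan1.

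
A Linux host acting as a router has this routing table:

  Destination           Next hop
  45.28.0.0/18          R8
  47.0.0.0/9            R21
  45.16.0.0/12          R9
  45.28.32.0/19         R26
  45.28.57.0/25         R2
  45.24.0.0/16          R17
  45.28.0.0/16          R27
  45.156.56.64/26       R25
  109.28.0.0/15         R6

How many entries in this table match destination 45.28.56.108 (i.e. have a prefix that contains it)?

Prefixes containing 45.28.56.108:
  45.16.0.0/12 (45.16.0.0 - 45.31.255.255)
  45.28.0.0/16 (45.28.0.0 - 45.28.255.255)
  45.28.0.0/18 (45.28.0.0 - 45.28.63.255)
  45.28.32.0/19 (45.28.32.0 - 45.28.63.255)
Total matching entries: 4.

4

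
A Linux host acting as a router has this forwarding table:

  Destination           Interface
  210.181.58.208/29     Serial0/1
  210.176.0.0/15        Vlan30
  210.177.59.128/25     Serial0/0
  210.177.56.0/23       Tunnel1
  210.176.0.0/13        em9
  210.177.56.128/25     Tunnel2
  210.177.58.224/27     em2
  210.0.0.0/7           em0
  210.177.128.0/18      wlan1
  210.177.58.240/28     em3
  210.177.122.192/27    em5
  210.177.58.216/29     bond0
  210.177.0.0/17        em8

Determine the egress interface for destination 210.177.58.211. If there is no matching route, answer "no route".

Routes whose prefix contains 210.177.58.211:
  210.0.0.0/7 (210.0.0.0 - 211.255.255.255) -> em0
  210.176.0.0/13 (210.176.0.0 - 210.183.255.255) -> em9
  210.176.0.0/15 (210.176.0.0 - 210.177.255.255) -> Vlan30
  210.177.0.0/17 (210.177.0.0 - 210.177.127.255) -> em8
More-specific entries that do NOT match:
  210.181.58.208/29 (210.181.58.208 - 210.181.58.215) does not contain 210.177.58.211
  210.177.58.216/29 (210.177.58.216 - 210.177.58.223) does not contain 210.177.58.211
  210.177.58.240/28 (210.177.58.240 - 210.177.58.255) does not contain 210.177.58.211
  210.177.58.224/27 (210.177.58.224 - 210.177.58.255) does not contain 210.177.58.211
  210.177.122.192/27 (210.177.122.192 - 210.177.122.223) does not contain 210.177.58.211
  210.177.59.128/25 (210.177.59.128 - 210.177.59.255) does not contain 210.177.58.211
  210.177.56.128/25 (210.177.56.128 - 210.177.56.255) does not contain 210.177.58.211
  210.177.56.0/23 (210.177.56.0 - 210.177.57.255) does not contain 210.177.58.211
  210.177.128.0/18 (210.177.128.0 - 210.177.191.255) does not contain 210.177.58.211
Longest matching prefix is /17 -> interface em8.

em8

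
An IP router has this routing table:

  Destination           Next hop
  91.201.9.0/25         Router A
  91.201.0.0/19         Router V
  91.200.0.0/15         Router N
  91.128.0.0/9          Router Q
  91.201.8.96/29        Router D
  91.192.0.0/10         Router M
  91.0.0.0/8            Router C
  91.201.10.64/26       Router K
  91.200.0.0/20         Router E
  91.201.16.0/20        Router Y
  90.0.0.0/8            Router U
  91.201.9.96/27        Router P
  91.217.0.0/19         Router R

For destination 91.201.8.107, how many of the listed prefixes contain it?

Prefixes containing 91.201.8.107:
  91.0.0.0/8 (91.0.0.0 - 91.255.255.255)
  91.128.0.0/9 (91.128.0.0 - 91.255.255.255)
  91.192.0.0/10 (91.192.0.0 - 91.255.255.255)
  91.200.0.0/15 (91.200.0.0 - 91.201.255.255)
  91.201.0.0/19 (91.201.0.0 - 91.201.31.255)
Total matching entries: 5.

5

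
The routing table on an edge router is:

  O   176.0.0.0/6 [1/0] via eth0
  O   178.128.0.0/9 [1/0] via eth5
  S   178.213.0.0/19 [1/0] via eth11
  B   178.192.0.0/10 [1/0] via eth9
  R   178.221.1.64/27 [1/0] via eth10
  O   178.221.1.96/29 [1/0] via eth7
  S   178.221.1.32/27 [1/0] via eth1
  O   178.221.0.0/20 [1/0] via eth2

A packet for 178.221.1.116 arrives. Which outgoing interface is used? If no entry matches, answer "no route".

Routes whose prefix contains 178.221.1.116:
  176.0.0.0/6 (176.0.0.0 - 179.255.255.255) -> eth0
  178.128.0.0/9 (178.128.0.0 - 178.255.255.255) -> eth5
  178.192.0.0/10 (178.192.0.0 - 178.255.255.255) -> eth9
  178.221.0.0/20 (178.221.0.0 - 178.221.15.255) -> eth2
More-specific entries that do NOT match:
  178.221.1.96/29 (178.221.1.96 - 178.221.1.103) does not contain 178.221.1.116
  178.221.1.64/27 (178.221.1.64 - 178.221.1.95) does not contain 178.221.1.116
  178.221.1.32/27 (178.221.1.32 - 178.221.1.63) does not contain 178.221.1.116
Longest matching prefix is /20 -> interface eth2.

eth2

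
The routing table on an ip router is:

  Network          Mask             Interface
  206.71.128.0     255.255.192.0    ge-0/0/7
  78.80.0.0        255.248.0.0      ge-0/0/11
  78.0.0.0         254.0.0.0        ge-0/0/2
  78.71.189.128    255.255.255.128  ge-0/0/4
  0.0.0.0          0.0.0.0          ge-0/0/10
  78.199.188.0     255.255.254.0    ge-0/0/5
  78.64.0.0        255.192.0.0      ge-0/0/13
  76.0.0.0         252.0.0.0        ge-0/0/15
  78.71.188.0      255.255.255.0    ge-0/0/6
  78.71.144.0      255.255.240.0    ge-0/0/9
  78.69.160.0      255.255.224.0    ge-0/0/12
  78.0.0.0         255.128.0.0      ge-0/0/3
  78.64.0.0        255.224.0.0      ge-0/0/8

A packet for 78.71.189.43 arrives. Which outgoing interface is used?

ge-0/0/8

Routes whose prefix contains 78.71.189.43:
  0.0.0.0/0 (default, matches everything) -> ge-0/0/10
  76.0.0.0/6 (76.0.0.0 - 79.255.255.255) -> ge-0/0/15
  78.0.0.0/7 (78.0.0.0 - 79.255.255.255) -> ge-0/0/2
  78.0.0.0/9 (78.0.0.0 - 78.127.255.255) -> ge-0/0/3
  78.64.0.0/10 (78.64.0.0 - 78.127.255.255) -> ge-0/0/13
  78.64.0.0/11 (78.64.0.0 - 78.95.255.255) -> ge-0/0/8
More-specific entries that do NOT match:
  78.71.189.128/25 (78.71.189.128 - 78.71.189.255) does not contain 78.71.189.43
  78.71.188.0/24 (78.71.188.0 - 78.71.188.255) does not contain 78.71.189.43
  78.199.188.0/23 (78.199.188.0 - 78.199.189.255) does not contain 78.71.189.43
  78.71.144.0/20 (78.71.144.0 - 78.71.159.255) does not contain 78.71.189.43
  78.69.160.0/19 (78.69.160.0 - 78.69.191.255) does not contain 78.71.189.43
  206.71.128.0/18 (206.71.128.0 - 206.71.191.255) does not contain 78.71.189.43
  78.80.0.0/13 (78.80.0.0 - 78.87.255.255) does not contain 78.71.189.43
Longest matching prefix is /11 -> interface ge-0/0/8.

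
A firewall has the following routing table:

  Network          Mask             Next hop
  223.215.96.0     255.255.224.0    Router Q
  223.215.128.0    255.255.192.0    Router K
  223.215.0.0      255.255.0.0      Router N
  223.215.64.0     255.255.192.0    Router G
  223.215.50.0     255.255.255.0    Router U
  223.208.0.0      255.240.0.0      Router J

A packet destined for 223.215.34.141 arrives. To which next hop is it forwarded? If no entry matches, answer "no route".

Routes whose prefix contains 223.215.34.141:
  223.208.0.0/12 (223.208.0.0 - 223.223.255.255) -> Router J
  223.215.0.0/16 (223.215.0.0 - 223.215.255.255) -> Router N
More-specific entries that do NOT match:
  223.215.50.0/24 (223.215.50.0 - 223.215.50.255) does not contain 223.215.34.141
  223.215.96.0/19 (223.215.96.0 - 223.215.127.255) does not contain 223.215.34.141
  223.215.128.0/18 (223.215.128.0 - 223.215.191.255) does not contain 223.215.34.141
  223.215.64.0/18 (223.215.64.0 - 223.215.127.255) does not contain 223.215.34.141
Longest matching prefix is /16 -> next hop Router N.

Router N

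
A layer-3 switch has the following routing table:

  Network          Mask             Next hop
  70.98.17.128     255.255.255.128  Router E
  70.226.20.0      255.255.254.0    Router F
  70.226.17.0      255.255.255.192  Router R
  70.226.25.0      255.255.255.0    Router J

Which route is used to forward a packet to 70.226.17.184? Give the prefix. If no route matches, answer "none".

none

70.226.17.184 is outside every listed prefix and there is no default route.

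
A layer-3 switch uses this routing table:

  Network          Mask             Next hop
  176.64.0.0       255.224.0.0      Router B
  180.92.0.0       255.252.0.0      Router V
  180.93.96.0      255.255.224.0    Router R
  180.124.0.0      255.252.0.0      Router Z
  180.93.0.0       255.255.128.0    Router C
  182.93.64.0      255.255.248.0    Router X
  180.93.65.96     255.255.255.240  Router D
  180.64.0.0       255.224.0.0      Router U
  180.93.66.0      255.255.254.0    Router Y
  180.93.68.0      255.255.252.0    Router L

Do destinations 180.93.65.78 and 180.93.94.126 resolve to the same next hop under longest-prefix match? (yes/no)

yes

180.93.65.78: longest match 180.93.0.0/17 -> Router C
180.93.94.126: longest match 180.93.0.0/17 -> Router C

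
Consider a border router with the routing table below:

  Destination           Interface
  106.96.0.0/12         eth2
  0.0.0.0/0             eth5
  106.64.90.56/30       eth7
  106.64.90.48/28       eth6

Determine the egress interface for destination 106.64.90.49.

eth6

Routes whose prefix contains 106.64.90.49:
  0.0.0.0/0 (default, matches everything) -> eth5
  106.64.90.48/28 (106.64.90.48 - 106.64.90.63) -> eth6
More-specific entries that do NOT match:
  106.64.90.56/30 (106.64.90.56 - 106.64.90.59) does not contain 106.64.90.49
Longest matching prefix is /28 -> interface eth6.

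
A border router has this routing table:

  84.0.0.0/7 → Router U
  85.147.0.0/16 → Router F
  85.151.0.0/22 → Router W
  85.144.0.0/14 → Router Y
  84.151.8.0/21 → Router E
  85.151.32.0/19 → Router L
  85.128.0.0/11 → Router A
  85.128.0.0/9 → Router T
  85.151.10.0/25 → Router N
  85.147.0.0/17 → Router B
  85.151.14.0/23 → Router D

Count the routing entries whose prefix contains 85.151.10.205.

3

Prefixes containing 85.151.10.205:
  84.0.0.0/7 (84.0.0.0 - 85.255.255.255)
  85.128.0.0/9 (85.128.0.0 - 85.255.255.255)
  85.128.0.0/11 (85.128.0.0 - 85.159.255.255)
Total matching entries: 3.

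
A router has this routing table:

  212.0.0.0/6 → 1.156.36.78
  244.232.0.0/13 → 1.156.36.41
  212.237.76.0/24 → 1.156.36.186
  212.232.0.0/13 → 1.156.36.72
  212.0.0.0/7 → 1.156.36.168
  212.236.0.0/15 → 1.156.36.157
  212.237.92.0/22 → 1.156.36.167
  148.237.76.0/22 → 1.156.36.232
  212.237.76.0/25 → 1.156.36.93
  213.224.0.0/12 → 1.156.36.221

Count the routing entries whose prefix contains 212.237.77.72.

4

Prefixes containing 212.237.77.72:
  212.0.0.0/6 (212.0.0.0 - 215.255.255.255)
  212.0.0.0/7 (212.0.0.0 - 213.255.255.255)
  212.232.0.0/13 (212.232.0.0 - 212.239.255.255)
  212.236.0.0/15 (212.236.0.0 - 212.237.255.255)
Total matching entries: 4.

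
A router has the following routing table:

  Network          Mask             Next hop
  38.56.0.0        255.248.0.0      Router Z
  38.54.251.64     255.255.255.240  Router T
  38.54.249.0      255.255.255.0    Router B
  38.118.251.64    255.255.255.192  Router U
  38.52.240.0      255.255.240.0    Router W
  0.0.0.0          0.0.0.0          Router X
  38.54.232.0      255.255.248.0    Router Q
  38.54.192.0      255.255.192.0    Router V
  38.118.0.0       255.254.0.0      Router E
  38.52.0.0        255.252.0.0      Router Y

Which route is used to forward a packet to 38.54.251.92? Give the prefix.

Entries matching 38.54.251.92:
  0.0.0.0/0 (default, matches everything)
  38.52.0.0/14 (38.52.0.0 - 38.55.255.255)
  38.54.192.0/18 (38.54.192.0 - 38.54.255.255)
Most specific is 38.54.192.0/18.

38.54.192.0/18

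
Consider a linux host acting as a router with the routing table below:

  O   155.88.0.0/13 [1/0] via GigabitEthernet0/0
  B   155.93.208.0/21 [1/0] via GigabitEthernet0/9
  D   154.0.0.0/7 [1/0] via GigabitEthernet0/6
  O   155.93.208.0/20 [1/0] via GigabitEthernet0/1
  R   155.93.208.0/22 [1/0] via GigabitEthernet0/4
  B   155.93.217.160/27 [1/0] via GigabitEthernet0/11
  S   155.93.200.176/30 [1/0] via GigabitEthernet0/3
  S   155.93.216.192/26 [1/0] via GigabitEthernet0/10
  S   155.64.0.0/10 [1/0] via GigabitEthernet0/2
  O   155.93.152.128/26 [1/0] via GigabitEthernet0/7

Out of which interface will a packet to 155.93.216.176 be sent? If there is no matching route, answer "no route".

GigabitEthernet0/1

Routes whose prefix contains 155.93.216.176:
  154.0.0.0/7 (154.0.0.0 - 155.255.255.255) -> GigabitEthernet0/6
  155.64.0.0/10 (155.64.0.0 - 155.127.255.255) -> GigabitEthernet0/2
  155.88.0.0/13 (155.88.0.0 - 155.95.255.255) -> GigabitEthernet0/0
  155.93.208.0/20 (155.93.208.0 - 155.93.223.255) -> GigabitEthernet0/1
More-specific entries that do NOT match:
  155.93.200.176/30 (155.93.200.176 - 155.93.200.179) does not contain 155.93.216.176
  155.93.217.160/27 (155.93.217.160 - 155.93.217.191) does not contain 155.93.216.176
  155.93.216.192/26 (155.93.216.192 - 155.93.216.255) does not contain 155.93.216.176
  155.93.152.128/26 (155.93.152.128 - 155.93.152.191) does not contain 155.93.216.176
  155.93.208.0/22 (155.93.208.0 - 155.93.211.255) does not contain 155.93.216.176
  155.93.208.0/21 (155.93.208.0 - 155.93.215.255) does not contain 155.93.216.176
Longest matching prefix is /20 -> interface GigabitEthernet0/1.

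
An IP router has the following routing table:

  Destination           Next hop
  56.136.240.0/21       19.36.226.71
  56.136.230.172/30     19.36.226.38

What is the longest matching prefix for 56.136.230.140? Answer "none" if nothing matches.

none

56.136.230.140 is outside every listed prefix and there is no default route.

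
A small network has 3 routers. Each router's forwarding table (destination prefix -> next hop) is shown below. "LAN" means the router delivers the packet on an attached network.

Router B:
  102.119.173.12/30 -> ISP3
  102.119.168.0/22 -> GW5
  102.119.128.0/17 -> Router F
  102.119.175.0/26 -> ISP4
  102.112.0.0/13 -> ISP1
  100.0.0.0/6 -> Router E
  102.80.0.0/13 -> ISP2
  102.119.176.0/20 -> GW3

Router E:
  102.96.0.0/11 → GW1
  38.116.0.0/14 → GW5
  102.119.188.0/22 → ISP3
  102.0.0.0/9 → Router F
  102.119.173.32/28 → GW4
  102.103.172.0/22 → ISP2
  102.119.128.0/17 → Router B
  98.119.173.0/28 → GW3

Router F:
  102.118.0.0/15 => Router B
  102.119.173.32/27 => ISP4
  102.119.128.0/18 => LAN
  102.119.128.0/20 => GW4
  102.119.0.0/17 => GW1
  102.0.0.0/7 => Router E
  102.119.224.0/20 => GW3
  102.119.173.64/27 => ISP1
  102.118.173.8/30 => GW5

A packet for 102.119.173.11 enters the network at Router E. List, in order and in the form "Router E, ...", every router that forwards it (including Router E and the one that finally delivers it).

Router E, Router B, Router F

At Router E: longest match for 102.119.173.11 is 102.119.128.0/17 -> Router B
At Router B: longest match for 102.119.173.11 is 102.119.128.0/17 -> Router F
At Router F: longest match for 102.119.173.11 is 102.119.128.0/18 -> LAN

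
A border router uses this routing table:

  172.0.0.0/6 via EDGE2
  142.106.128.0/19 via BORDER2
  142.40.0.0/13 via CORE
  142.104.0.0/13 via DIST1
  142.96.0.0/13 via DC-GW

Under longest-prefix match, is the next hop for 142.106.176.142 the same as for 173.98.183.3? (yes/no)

no

142.106.176.142: longest match 142.104.0.0/13 -> DIST1
173.98.183.3: longest match 172.0.0.0/6 -> EDGE2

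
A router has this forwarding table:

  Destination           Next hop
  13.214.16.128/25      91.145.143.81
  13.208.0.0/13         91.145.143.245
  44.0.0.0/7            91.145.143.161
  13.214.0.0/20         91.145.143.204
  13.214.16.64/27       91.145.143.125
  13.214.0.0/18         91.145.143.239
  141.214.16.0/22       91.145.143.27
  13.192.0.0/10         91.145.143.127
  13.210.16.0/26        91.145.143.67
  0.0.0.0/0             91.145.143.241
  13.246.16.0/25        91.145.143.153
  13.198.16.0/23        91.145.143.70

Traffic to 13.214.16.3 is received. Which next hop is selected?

91.145.143.239

Routes whose prefix contains 13.214.16.3:
  0.0.0.0/0 (default, matches everything) -> 91.145.143.241
  13.192.0.0/10 (13.192.0.0 - 13.255.255.255) -> 91.145.143.127
  13.208.0.0/13 (13.208.0.0 - 13.215.255.255) -> 91.145.143.245
  13.214.0.0/18 (13.214.0.0 - 13.214.63.255) -> 91.145.143.239
More-specific entries that do NOT match:
  13.214.16.64/27 (13.214.16.64 - 13.214.16.95) does not contain 13.214.16.3
  13.210.16.0/26 (13.210.16.0 - 13.210.16.63) does not contain 13.214.16.3
  13.214.16.128/25 (13.214.16.128 - 13.214.16.255) does not contain 13.214.16.3
  13.246.16.0/25 (13.246.16.0 - 13.246.16.127) does not contain 13.214.16.3
  13.198.16.0/23 (13.198.16.0 - 13.198.17.255) does not contain 13.214.16.3
  141.214.16.0/22 (141.214.16.0 - 141.214.19.255) does not contain 13.214.16.3
  13.214.0.0/20 (13.214.0.0 - 13.214.15.255) does not contain 13.214.16.3
Longest matching prefix is /18 -> next hop 91.145.143.239.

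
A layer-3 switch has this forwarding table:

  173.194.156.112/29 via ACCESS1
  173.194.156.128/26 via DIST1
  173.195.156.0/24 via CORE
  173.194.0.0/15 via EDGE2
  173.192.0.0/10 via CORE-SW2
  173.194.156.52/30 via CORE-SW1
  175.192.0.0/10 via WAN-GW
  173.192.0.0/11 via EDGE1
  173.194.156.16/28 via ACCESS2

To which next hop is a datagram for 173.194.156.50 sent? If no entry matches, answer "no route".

EDGE2

Routes whose prefix contains 173.194.156.50:
  173.192.0.0/10 (173.192.0.0 - 173.255.255.255) -> CORE-SW2
  173.192.0.0/11 (173.192.0.0 - 173.223.255.255) -> EDGE1
  173.194.0.0/15 (173.194.0.0 - 173.195.255.255) -> EDGE2
More-specific entries that do NOT match:
  173.194.156.52/30 (173.194.156.52 - 173.194.156.55) does not contain 173.194.156.50
  173.194.156.112/29 (173.194.156.112 - 173.194.156.119) does not contain 173.194.156.50
  173.194.156.16/28 (173.194.156.16 - 173.194.156.31) does not contain 173.194.156.50
  173.194.156.128/26 (173.194.156.128 - 173.194.156.191) does not contain 173.194.156.50
  173.195.156.0/24 (173.195.156.0 - 173.195.156.255) does not contain 173.194.156.50
Longest matching prefix is /15 -> next hop EDGE2.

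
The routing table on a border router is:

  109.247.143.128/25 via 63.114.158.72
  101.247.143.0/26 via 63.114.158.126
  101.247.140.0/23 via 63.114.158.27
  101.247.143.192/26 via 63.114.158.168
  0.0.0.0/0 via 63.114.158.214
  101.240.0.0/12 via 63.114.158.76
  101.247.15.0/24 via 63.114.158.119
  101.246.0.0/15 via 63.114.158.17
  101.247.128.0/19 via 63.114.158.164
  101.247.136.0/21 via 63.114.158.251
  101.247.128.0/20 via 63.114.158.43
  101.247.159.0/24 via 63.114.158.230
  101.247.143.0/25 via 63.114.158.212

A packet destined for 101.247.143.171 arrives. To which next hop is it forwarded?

63.114.158.251

Routes whose prefix contains 101.247.143.171:
  0.0.0.0/0 (default, matches everything) -> 63.114.158.214
  101.240.0.0/12 (101.240.0.0 - 101.255.255.255) -> 63.114.158.76
  101.246.0.0/15 (101.246.0.0 - 101.247.255.255) -> 63.114.158.17
  101.247.128.0/19 (101.247.128.0 - 101.247.159.255) -> 63.114.158.164
  101.247.128.0/20 (101.247.128.0 - 101.247.143.255) -> 63.114.158.43
  101.247.136.0/21 (101.247.136.0 - 101.247.143.255) -> 63.114.158.251
More-specific entries that do NOT match:
  101.247.143.0/26 (101.247.143.0 - 101.247.143.63) does not contain 101.247.143.171
  101.247.143.192/26 (101.247.143.192 - 101.247.143.255) does not contain 101.247.143.171
  109.247.143.128/25 (109.247.143.128 - 109.247.143.255) does not contain 101.247.143.171
  101.247.143.0/25 (101.247.143.0 - 101.247.143.127) does not contain 101.247.143.171
  101.247.15.0/24 (101.247.15.0 - 101.247.15.255) does not contain 101.247.143.171
  101.247.159.0/24 (101.247.159.0 - 101.247.159.255) does not contain 101.247.143.171
  101.247.140.0/23 (101.247.140.0 - 101.247.141.255) does not contain 101.247.143.171
Longest matching prefix is /21 -> next hop 63.114.158.251.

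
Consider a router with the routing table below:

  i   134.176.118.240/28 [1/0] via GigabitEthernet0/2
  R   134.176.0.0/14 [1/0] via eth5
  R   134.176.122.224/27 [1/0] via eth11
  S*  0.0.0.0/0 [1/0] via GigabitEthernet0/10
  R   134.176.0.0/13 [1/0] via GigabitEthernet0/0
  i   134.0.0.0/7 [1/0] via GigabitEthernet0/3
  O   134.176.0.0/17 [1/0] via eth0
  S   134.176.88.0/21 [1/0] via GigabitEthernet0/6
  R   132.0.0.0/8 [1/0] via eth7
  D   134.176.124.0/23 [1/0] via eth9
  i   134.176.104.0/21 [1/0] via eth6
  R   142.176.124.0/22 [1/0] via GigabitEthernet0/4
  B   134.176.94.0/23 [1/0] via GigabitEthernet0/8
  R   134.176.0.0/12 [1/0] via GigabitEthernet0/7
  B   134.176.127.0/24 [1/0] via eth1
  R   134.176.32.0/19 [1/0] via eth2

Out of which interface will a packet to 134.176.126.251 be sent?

Routes whose prefix contains 134.176.126.251:
  0.0.0.0/0 (default, matches everything) -> GigabitEthernet0/10
  134.0.0.0/7 (134.0.0.0 - 135.255.255.255) -> GigabitEthernet0/3
  134.176.0.0/12 (134.176.0.0 - 134.191.255.255) -> GigabitEthernet0/7
  134.176.0.0/13 (134.176.0.0 - 134.183.255.255) -> GigabitEthernet0/0
  134.176.0.0/14 (134.176.0.0 - 134.179.255.255) -> eth5
  134.176.0.0/17 (134.176.0.0 - 134.176.127.255) -> eth0
More-specific entries that do NOT match:
  134.176.118.240/28 (134.176.118.240 - 134.176.118.255) does not contain 134.176.126.251
  134.176.122.224/27 (134.176.122.224 - 134.176.122.255) does not contain 134.176.126.251
  134.176.127.0/24 (134.176.127.0 - 134.176.127.255) does not contain 134.176.126.251
  134.176.124.0/23 (134.176.124.0 - 134.176.125.255) does not contain 134.176.126.251
  134.176.94.0/23 (134.176.94.0 - 134.176.95.255) does not contain 134.176.126.251
  142.176.124.0/22 (142.176.124.0 - 142.176.127.255) does not contain 134.176.126.251
  134.176.88.0/21 (134.176.88.0 - 134.176.95.255) does not contain 134.176.126.251
  134.176.104.0/21 (134.176.104.0 - 134.176.111.255) does not contain 134.176.126.251
  134.176.32.0/19 (134.176.32.0 - 134.176.63.255) does not contain 134.176.126.251
Longest matching prefix is /17 -> interface eth0.

eth0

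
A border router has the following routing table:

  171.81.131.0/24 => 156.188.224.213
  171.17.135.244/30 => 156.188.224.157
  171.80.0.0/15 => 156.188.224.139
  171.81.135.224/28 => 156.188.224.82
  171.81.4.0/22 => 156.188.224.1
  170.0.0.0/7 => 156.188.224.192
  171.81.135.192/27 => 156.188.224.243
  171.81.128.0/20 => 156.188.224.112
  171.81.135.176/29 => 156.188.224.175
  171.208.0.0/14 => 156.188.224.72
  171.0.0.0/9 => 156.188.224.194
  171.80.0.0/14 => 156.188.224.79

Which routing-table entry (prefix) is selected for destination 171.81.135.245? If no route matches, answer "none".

171.81.128.0/20

Entries matching 171.81.135.245:
  170.0.0.0/7 (170.0.0.0 - 171.255.255.255)
  171.0.0.0/9 (171.0.0.0 - 171.127.255.255)
  171.80.0.0/14 (171.80.0.0 - 171.83.255.255)
  171.80.0.0/15 (171.80.0.0 - 171.81.255.255)
  171.81.128.0/20 (171.81.128.0 - 171.81.143.255)
Most specific is 171.81.128.0/20.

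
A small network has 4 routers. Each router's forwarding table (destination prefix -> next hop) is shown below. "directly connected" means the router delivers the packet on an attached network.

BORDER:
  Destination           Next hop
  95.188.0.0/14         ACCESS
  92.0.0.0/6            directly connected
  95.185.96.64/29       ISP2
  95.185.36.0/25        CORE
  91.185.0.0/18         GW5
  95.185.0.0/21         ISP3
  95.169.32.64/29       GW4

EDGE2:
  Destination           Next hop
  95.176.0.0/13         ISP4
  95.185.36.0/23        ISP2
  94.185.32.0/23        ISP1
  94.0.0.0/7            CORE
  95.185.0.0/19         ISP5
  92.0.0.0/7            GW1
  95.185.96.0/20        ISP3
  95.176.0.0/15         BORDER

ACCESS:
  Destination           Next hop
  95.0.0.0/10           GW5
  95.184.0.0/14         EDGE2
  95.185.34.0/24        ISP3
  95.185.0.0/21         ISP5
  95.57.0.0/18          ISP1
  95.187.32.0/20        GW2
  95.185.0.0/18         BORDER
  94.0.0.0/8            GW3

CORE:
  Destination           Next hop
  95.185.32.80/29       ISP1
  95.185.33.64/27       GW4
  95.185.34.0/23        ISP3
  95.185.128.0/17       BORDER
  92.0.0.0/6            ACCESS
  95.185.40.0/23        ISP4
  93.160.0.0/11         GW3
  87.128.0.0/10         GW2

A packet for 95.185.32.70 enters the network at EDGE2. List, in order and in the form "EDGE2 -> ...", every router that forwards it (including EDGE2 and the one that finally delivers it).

EDGE2 -> CORE -> ACCESS -> BORDER

At EDGE2: longest match for 95.185.32.70 is 94.0.0.0/7 -> CORE
At CORE: longest match for 95.185.32.70 is 92.0.0.0/6 -> ACCESS
At ACCESS: longest match for 95.185.32.70 is 95.185.0.0/18 -> BORDER
At BORDER: longest match for 95.185.32.70 is 92.0.0.0/6 -> directly connected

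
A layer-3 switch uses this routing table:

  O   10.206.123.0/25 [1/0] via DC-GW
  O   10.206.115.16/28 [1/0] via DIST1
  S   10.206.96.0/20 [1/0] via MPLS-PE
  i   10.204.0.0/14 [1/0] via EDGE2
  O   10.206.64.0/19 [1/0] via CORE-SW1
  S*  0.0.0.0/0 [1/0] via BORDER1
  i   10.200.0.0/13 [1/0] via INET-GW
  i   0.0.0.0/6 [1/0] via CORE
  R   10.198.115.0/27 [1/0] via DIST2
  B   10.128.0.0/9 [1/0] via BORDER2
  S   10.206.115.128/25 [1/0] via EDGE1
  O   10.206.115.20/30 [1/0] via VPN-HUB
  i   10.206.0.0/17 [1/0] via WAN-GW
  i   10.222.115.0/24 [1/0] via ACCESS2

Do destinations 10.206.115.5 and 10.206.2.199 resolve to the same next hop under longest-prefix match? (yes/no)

yes

10.206.115.5: longest match 10.206.0.0/17 -> WAN-GW
10.206.2.199: longest match 10.206.0.0/17 -> WAN-GW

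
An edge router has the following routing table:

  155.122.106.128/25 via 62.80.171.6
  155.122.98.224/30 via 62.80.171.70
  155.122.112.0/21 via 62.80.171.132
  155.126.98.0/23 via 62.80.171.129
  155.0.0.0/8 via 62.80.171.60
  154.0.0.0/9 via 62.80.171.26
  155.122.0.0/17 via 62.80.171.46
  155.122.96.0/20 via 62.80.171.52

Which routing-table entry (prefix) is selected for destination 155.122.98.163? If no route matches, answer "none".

155.122.96.0/20

Entries matching 155.122.98.163:
  155.0.0.0/8 (155.0.0.0 - 155.255.255.255)
  155.122.0.0/17 (155.122.0.0 - 155.122.127.255)
  155.122.96.0/20 (155.122.96.0 - 155.122.111.255)
Most specific is 155.122.96.0/20.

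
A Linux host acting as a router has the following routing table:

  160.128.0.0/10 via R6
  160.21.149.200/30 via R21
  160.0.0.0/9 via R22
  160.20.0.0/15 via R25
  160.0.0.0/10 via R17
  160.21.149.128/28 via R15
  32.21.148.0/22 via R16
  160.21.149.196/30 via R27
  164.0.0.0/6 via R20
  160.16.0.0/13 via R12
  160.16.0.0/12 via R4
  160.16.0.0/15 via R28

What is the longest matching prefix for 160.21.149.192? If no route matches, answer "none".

Entries matching 160.21.149.192:
  160.0.0.0/9 (160.0.0.0 - 160.127.255.255)
  160.0.0.0/10 (160.0.0.0 - 160.63.255.255)
  160.16.0.0/12 (160.16.0.0 - 160.31.255.255)
  160.16.0.0/13 (160.16.0.0 - 160.23.255.255)
  160.20.0.0/15 (160.20.0.0 - 160.21.255.255)
Most specific is 160.20.0.0/15.

160.20.0.0/15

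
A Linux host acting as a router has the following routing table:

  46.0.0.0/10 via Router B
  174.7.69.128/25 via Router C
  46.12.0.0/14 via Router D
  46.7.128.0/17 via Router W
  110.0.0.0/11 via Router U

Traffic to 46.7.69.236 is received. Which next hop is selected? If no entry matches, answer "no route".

Routes whose prefix contains 46.7.69.236:
  46.0.0.0/10 (46.0.0.0 - 46.63.255.255) -> Router B
More-specific entries that do NOT match:
  174.7.69.128/25 (174.7.69.128 - 174.7.69.255) does not contain 46.7.69.236
  46.7.128.0/17 (46.7.128.0 - 46.7.255.255) does not contain 46.7.69.236
  46.12.0.0/14 (46.12.0.0 - 46.15.255.255) does not contain 46.7.69.236
  110.0.0.0/11 (110.0.0.0 - 110.31.255.255) does not contain 46.7.69.236
Longest matching prefix is /10 -> next hop Router B.

Router B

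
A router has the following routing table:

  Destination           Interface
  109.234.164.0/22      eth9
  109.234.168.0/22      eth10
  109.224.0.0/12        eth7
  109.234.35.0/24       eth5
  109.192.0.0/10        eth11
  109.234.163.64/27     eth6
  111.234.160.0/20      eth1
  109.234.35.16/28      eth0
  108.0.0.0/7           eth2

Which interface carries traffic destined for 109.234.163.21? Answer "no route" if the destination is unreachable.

Routes whose prefix contains 109.234.163.21:
  108.0.0.0/7 (108.0.0.0 - 109.255.255.255) -> eth2
  109.192.0.0/10 (109.192.0.0 - 109.255.255.255) -> eth11
  109.224.0.0/12 (109.224.0.0 - 109.239.255.255) -> eth7
More-specific entries that do NOT match:
  109.234.35.16/28 (109.234.35.16 - 109.234.35.31) does not contain 109.234.163.21
  109.234.163.64/27 (109.234.163.64 - 109.234.163.95) does not contain 109.234.163.21
  109.234.35.0/24 (109.234.35.0 - 109.234.35.255) does not contain 109.234.163.21
  109.234.164.0/22 (109.234.164.0 - 109.234.167.255) does not contain 109.234.163.21
  109.234.168.0/22 (109.234.168.0 - 109.234.171.255) does not contain 109.234.163.21
  111.234.160.0/20 (111.234.160.0 - 111.234.175.255) does not contain 109.234.163.21
Longest matching prefix is /12 -> interface eth7.

eth7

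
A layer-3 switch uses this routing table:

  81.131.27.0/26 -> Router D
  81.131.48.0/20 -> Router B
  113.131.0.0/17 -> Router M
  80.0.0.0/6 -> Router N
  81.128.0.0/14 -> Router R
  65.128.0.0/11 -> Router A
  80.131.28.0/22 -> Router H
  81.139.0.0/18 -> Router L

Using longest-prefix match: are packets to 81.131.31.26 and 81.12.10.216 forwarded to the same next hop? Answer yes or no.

81.131.31.26: longest match 81.128.0.0/14 -> Router R
81.12.10.216: longest match 80.0.0.0/6 -> Router N

no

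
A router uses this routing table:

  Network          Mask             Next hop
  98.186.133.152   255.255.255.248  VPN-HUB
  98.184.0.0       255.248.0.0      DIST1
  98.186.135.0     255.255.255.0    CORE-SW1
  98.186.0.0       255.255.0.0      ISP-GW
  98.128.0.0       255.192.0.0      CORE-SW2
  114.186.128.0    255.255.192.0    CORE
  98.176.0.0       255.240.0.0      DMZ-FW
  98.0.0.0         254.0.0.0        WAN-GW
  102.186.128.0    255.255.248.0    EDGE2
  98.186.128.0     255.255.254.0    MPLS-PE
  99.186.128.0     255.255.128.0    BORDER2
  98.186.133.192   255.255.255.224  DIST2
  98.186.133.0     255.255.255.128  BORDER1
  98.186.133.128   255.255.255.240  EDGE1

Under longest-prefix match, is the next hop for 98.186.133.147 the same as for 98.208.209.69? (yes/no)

98.186.133.147: longest match 98.186.0.0/16 -> ISP-GW
98.208.209.69: longest match 98.0.0.0/7 -> WAN-GW

no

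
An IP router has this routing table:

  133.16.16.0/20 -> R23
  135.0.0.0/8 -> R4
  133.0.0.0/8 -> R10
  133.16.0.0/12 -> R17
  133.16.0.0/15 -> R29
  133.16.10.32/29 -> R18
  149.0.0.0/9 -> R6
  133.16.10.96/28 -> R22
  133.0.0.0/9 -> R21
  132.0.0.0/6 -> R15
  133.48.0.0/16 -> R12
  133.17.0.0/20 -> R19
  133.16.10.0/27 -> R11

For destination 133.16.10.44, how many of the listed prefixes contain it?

5

Prefixes containing 133.16.10.44:
  132.0.0.0/6 (132.0.0.0 - 135.255.255.255)
  133.0.0.0/8 (133.0.0.0 - 133.255.255.255)
  133.0.0.0/9 (133.0.0.0 - 133.127.255.255)
  133.16.0.0/12 (133.16.0.0 - 133.31.255.255)
  133.16.0.0/15 (133.16.0.0 - 133.17.255.255)
Total matching entries: 5.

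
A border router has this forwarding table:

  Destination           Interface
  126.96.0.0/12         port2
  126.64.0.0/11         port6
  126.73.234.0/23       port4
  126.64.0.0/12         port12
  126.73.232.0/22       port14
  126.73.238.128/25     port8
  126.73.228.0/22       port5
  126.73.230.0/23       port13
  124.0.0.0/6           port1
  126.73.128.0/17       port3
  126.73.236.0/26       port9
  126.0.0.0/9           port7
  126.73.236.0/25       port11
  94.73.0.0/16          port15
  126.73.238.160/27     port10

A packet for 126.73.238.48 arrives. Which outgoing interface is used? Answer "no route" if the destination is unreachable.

Routes whose prefix contains 126.73.238.48:
  124.0.0.0/6 (124.0.0.0 - 127.255.255.255) -> port1
  126.0.0.0/9 (126.0.0.0 - 126.127.255.255) -> port7
  126.64.0.0/11 (126.64.0.0 - 126.95.255.255) -> port6
  126.64.0.0/12 (126.64.0.0 - 126.79.255.255) -> port12
  126.73.128.0/17 (126.73.128.0 - 126.73.255.255) -> port3
More-specific entries that do NOT match:
  126.73.238.160/27 (126.73.238.160 - 126.73.238.191) does not contain 126.73.238.48
  126.73.236.0/26 (126.73.236.0 - 126.73.236.63) does not contain 126.73.238.48
  126.73.238.128/25 (126.73.238.128 - 126.73.238.255) does not contain 126.73.238.48
  126.73.236.0/25 (126.73.236.0 - 126.73.236.127) does not contain 126.73.238.48
  126.73.234.0/23 (126.73.234.0 - 126.73.235.255) does not contain 126.73.238.48
  126.73.230.0/23 (126.73.230.0 - 126.73.231.255) does not contain 126.73.238.48
  126.73.232.0/22 (126.73.232.0 - 126.73.235.255) does not contain 126.73.238.48
  126.73.228.0/22 (126.73.228.0 - 126.73.231.255) does not contain 126.73.238.48
Longest matching prefix is /17 -> interface port3.

port3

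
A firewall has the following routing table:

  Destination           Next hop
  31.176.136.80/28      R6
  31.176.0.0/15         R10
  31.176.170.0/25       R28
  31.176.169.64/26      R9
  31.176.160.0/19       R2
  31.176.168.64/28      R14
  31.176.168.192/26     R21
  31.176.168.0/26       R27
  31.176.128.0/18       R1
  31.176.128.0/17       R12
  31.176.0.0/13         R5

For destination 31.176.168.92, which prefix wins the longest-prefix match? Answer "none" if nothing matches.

Entries matching 31.176.168.92:
  31.176.0.0/13 (31.176.0.0 - 31.183.255.255)
  31.176.0.0/15 (31.176.0.0 - 31.177.255.255)
  31.176.128.0/17 (31.176.128.0 - 31.176.255.255)
  31.176.128.0/18 (31.176.128.0 - 31.176.191.255)
  31.176.160.0/19 (31.176.160.0 - 31.176.191.255)
Most specific is 31.176.160.0/19.

31.176.160.0/19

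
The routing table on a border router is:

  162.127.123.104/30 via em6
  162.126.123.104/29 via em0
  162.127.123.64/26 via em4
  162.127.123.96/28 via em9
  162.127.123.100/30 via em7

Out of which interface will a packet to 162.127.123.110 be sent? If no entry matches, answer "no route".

Routes whose prefix contains 162.127.123.110:
  162.127.123.64/26 (162.127.123.64 - 162.127.123.127) -> em4
  162.127.123.96/28 (162.127.123.96 - 162.127.123.111) -> em9
More-specific entries that do NOT match:
  162.127.123.104/30 (162.127.123.104 - 162.127.123.107) does not contain 162.127.123.110
  162.127.123.100/30 (162.127.123.100 - 162.127.123.103) does not contain 162.127.123.110
  162.126.123.104/29 (162.126.123.104 - 162.126.123.111) does not contain 162.127.123.110
Longest matching prefix is /28 -> interface em9.

em9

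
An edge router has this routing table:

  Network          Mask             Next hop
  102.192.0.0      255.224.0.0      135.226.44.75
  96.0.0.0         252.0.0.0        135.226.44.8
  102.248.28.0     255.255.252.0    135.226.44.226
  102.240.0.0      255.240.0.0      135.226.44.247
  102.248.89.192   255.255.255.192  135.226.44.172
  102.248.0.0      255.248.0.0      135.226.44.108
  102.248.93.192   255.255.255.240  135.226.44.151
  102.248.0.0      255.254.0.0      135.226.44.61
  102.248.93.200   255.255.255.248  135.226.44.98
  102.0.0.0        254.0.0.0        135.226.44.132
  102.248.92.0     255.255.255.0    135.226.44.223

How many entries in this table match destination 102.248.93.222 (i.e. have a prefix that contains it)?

4

Prefixes containing 102.248.93.222:
  102.0.0.0/7 (102.0.0.0 - 103.255.255.255)
  102.240.0.0/12 (102.240.0.0 - 102.255.255.255)
  102.248.0.0/13 (102.248.0.0 - 102.255.255.255)
  102.248.0.0/15 (102.248.0.0 - 102.249.255.255)
Total matching entries: 4.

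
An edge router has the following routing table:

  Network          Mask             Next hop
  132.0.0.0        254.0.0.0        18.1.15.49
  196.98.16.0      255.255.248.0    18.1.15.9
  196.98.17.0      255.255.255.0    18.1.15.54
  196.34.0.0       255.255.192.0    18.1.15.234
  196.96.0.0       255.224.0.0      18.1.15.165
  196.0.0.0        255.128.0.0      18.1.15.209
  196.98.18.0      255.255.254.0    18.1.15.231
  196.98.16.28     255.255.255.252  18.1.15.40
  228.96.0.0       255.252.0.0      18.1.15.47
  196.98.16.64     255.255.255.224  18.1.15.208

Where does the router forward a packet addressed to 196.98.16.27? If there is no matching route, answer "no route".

18.1.15.9

Routes whose prefix contains 196.98.16.27:
  196.0.0.0/9 (196.0.0.0 - 196.127.255.255) -> 18.1.15.209
  196.96.0.0/11 (196.96.0.0 - 196.127.255.255) -> 18.1.15.165
  196.98.16.0/21 (196.98.16.0 - 196.98.23.255) -> 18.1.15.9
More-specific entries that do NOT match:
  196.98.16.28/30 (196.98.16.28 - 196.98.16.31) does not contain 196.98.16.27
  196.98.16.64/27 (196.98.16.64 - 196.98.16.95) does not contain 196.98.16.27
  196.98.17.0/24 (196.98.17.0 - 196.98.17.255) does not contain 196.98.16.27
  196.98.18.0/23 (196.98.18.0 - 196.98.19.255) does not contain 196.98.16.27
Longest matching prefix is /21 -> next hop 18.1.15.9.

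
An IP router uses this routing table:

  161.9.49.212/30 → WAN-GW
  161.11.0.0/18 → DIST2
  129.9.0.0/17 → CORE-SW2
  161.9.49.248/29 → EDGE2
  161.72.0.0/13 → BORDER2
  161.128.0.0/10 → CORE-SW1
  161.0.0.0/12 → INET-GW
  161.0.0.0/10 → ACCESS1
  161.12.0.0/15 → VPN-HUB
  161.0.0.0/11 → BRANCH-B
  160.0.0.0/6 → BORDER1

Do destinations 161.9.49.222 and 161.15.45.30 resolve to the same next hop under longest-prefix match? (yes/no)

yes

161.9.49.222: longest match 161.0.0.0/12 -> INET-GW
161.15.45.30: longest match 161.0.0.0/12 -> INET-GW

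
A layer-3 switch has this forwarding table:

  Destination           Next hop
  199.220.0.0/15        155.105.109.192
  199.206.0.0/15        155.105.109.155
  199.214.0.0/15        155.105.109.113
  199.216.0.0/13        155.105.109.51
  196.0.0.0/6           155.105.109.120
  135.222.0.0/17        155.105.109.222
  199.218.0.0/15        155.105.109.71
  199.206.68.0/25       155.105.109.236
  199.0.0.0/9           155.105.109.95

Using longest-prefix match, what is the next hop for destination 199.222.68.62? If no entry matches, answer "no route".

Routes whose prefix contains 199.222.68.62:
  196.0.0.0/6 (196.0.0.0 - 199.255.255.255) -> 155.105.109.120
  199.216.0.0/13 (199.216.0.0 - 199.223.255.255) -> 155.105.109.51
More-specific entries that do NOT match:
  199.206.68.0/25 (199.206.68.0 - 199.206.68.127) does not contain 199.222.68.62
  135.222.0.0/17 (135.222.0.0 - 135.222.127.255) does not contain 199.222.68.62
  199.220.0.0/15 (199.220.0.0 - 199.221.255.255) does not contain 199.222.68.62
  199.206.0.0/15 (199.206.0.0 - 199.207.255.255) does not contain 199.222.68.62
  199.214.0.0/15 (199.214.0.0 - 199.215.255.255) does not contain 199.222.68.62
  199.218.0.0/15 (199.218.0.0 - 199.219.255.255) does not contain 199.222.68.62
Longest matching prefix is /13 -> next hop 155.105.109.51.

155.105.109.51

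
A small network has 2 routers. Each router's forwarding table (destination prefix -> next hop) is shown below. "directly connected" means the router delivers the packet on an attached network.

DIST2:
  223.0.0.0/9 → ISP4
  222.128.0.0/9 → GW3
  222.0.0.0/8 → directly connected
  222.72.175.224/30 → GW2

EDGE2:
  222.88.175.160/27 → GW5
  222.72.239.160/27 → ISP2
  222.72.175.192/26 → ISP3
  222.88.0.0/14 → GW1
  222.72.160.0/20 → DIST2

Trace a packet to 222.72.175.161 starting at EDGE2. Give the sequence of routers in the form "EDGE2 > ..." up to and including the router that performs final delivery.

At EDGE2: longest match for 222.72.175.161 is 222.72.160.0/20 -> DIST2
At DIST2: longest match for 222.72.175.161 is 222.0.0.0/8 -> directly connected

EDGE2 > DIST2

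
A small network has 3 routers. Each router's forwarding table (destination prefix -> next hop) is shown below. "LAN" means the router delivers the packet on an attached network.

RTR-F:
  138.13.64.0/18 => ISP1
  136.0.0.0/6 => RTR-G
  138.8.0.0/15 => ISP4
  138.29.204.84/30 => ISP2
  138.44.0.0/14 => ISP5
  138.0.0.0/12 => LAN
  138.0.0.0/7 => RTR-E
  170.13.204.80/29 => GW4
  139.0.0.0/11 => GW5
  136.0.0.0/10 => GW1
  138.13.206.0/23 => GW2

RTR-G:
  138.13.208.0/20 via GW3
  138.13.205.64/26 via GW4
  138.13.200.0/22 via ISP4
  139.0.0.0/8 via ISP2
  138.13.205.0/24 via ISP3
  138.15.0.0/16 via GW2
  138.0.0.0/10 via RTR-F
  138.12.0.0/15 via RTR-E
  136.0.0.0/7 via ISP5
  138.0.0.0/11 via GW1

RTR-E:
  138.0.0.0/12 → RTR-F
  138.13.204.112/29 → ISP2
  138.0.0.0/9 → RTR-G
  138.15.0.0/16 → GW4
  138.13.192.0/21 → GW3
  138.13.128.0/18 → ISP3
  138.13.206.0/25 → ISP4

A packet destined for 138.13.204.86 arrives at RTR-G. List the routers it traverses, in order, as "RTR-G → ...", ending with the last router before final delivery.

At RTR-G: longest match for 138.13.204.86 is 138.12.0.0/15 -> RTR-E
At RTR-E: longest match for 138.13.204.86 is 138.0.0.0/12 -> RTR-F
At RTR-F: longest match for 138.13.204.86 is 138.0.0.0/12 -> LAN

RTR-G → RTR-E → RTR-F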